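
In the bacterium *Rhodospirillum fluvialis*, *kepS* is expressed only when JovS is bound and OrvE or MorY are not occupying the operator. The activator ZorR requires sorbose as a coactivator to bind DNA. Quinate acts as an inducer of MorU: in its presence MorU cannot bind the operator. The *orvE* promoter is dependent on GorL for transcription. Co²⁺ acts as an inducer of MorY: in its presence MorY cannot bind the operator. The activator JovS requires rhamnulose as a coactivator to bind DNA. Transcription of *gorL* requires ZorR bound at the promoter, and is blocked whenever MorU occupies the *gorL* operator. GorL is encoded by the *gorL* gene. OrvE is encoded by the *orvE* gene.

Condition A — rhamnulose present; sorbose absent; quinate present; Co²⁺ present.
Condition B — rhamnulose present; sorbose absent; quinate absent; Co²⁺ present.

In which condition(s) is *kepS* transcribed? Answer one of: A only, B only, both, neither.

Condition A:
Rhamnulose is present, so JovS is active.
Sorbose is absent, so ZorR is inactive.
Quinate is present, so MorU is inactive.
Required activator ZorR is absent, so *gorL* is not transcribed.
So GorL is not produced.
Required activator GorL is absent, so *orvE* is not transcribed.
So OrvE is not produced.
Co²⁺ is present, so MorY is inactive.
No repressor is bound and JovS is active, so *kepS* is transcribed.
→ *kepS* is ON in A.
Condition B:
Rhamnulose is present, so JovS is active.
Sorbose is absent, so ZorR is inactive.
Quinate is absent, so MorU is active.
With repressor MorU bound, *gorL* is not transcribed.
So GorL is not produced.
Required activator GorL is absent, so *orvE* is not transcribed.
So OrvE is not produced.
Co²⁺ is present, so MorY is inactive.
No repressor is bound and JovS is active, so *kepS* is transcribed.
→ *kepS* is ON in B.

both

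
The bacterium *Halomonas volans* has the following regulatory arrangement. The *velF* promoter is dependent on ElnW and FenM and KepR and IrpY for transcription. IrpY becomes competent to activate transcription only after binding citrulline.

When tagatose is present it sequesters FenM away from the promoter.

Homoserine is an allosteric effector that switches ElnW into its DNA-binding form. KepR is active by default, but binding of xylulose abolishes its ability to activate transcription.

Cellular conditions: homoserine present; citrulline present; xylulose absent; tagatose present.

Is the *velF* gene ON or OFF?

Homoserine is present, so ElnW is active.
Tagatose is present, so FenM is inactive.
Xylulose is absent, so KepR is active.
Citrulline is present, so IrpY is active.
Required activator FenM is absent, so *velF* is not transcribed.

OFF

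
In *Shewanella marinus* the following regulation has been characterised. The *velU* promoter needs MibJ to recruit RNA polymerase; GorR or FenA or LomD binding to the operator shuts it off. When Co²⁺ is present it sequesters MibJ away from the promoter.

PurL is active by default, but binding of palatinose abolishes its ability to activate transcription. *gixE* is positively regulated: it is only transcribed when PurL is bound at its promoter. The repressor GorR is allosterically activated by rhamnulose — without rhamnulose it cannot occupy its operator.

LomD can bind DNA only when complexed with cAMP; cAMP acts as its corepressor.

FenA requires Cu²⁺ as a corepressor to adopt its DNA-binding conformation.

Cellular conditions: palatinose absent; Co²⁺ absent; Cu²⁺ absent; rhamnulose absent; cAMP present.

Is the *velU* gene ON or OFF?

Rhamnulose is absent, so GorR is inactive.
Co²⁺ is absent, so MibJ is active.
Cu²⁺ is absent, so FenA is inactive.
cAMP is present, so LomD is active.
With repressor LomD bound, *velU* is not transcribed.

OFF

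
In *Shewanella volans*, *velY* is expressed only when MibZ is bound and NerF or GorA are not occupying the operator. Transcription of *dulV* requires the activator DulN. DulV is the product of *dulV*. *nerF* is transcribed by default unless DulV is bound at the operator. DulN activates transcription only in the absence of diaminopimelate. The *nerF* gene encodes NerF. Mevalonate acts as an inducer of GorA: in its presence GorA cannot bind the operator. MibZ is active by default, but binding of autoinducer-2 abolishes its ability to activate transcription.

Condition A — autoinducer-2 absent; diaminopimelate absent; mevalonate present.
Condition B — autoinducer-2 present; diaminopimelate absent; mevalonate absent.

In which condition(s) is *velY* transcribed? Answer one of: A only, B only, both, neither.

A only

Condition A:
Autoinducer-2 is absent, so MibZ is active.
Diaminopimelate is absent, so DulN is active.
No repressor is bound and DulN is active, so *dulV* is transcribed.
So DulV is produced and active.
With repressor DulV bound, *nerF* is not transcribed.
So NerF is not produced.
Mevalonate is present, so GorA is inactive.
No repressor is bound and MibZ is active, so *velY* is transcribed.
→ *velY* is ON in A.
Condition B:
Autoinducer-2 is present, so MibZ is inactive.
Diaminopimelate is absent, so DulN is active.
No repressor is bound and DulN is active, so *dulV* is transcribed.
So DulV is produced and active.
With repressor DulV bound, *nerF* is not transcribed.
So NerF is not produced.
Mevalonate is absent, so GorA is active.
With repressor GorA bound, *velY* is not transcribed.
→ *velY* is OFF in B.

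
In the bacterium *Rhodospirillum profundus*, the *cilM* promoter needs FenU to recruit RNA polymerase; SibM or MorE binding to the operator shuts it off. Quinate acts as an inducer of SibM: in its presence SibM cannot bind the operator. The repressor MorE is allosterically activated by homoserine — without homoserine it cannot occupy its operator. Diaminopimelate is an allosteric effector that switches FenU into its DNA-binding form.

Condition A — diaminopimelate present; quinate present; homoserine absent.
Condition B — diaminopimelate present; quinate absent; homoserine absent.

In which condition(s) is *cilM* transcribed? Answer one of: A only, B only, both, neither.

Condition A:
Diaminopimelate is present, so FenU is active.
Quinate is present, so SibM is inactive.
Homoserine is absent, so MorE is inactive.
No repressor is bound and FenU is active, so *cilM* is transcribed.
→ *cilM* is ON in A.
Condition B:
Diaminopimelate is present, so FenU is active.
Quinate is absent, so SibM is active.
Homoserine is absent, so MorE is inactive.
With repressor SibM bound, *cilM* is not transcribed.
→ *cilM* is OFF in B.

A only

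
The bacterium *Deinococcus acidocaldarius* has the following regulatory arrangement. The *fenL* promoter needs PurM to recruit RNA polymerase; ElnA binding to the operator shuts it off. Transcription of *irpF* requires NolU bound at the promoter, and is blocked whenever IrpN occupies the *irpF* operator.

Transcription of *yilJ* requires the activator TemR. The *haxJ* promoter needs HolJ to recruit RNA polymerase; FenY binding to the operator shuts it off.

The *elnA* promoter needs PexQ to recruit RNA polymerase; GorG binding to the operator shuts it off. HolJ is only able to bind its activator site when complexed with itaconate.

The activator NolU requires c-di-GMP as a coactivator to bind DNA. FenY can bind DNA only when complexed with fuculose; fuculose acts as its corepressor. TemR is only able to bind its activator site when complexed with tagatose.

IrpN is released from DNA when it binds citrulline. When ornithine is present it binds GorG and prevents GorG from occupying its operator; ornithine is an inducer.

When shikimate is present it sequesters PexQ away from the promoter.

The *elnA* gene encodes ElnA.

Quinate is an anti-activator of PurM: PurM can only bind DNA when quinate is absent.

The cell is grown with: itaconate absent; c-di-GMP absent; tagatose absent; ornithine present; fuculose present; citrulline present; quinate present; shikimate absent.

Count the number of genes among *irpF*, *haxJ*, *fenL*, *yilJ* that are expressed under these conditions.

0

Citrulline is present, so IrpN is inactive.
c-di-GMP is absent, so NolU is inactive.
Required activator NolU is absent, so *irpF* is not transcribed.
→ *irpF* is OFF.
Itaconate is absent, so HolJ is inactive.
Fuculose is present, so FenY is active.
With repressor FenY bound, *haxJ* is not transcribed.
→ *haxJ* is OFF.
Quinate is present, so PurM is inactive.
Shikimate is absent, so PexQ is active.
Ornithine is present, so GorG is inactive.
No repressor is bound and PexQ is active, so *elnA* is transcribed.
So ElnA is produced and active.
With repressor ElnA bound, *fenL* is not transcribed.
→ *fenL* is OFF.
Tagatose is absent, so TemR is inactive.
Required activator TemR is absent, so *yilJ* is not transcribed.
→ *yilJ* is OFF.
0 of the 4 genes are transcribed.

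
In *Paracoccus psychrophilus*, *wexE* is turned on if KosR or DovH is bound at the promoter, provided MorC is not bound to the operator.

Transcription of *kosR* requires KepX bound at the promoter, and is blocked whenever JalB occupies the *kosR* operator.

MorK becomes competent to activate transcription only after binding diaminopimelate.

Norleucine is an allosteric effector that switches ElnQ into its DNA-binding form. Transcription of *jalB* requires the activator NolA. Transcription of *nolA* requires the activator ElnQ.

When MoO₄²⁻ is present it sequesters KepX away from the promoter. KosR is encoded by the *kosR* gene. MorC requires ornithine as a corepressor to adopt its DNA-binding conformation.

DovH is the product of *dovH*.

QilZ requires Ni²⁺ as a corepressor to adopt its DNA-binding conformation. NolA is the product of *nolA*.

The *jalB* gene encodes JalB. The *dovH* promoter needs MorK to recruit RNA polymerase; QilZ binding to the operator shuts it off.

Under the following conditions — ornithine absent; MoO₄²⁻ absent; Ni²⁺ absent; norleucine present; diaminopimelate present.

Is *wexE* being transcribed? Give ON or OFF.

ON

Ornithine is absent, so MorC is inactive.
MoO₄²⁻ is absent, so KepX is active.
Norleucine is present, so ElnQ is active.
No repressor is bound and ElnQ is active, so *nolA* is transcribed.
So NolA is produced and active.
No repressor is bound and NolA is active, so *jalB* is transcribed.
So JalB is produced and active.
With repressor JalB bound, *kosR* is not transcribed.
So KosR is not produced.
Ni²⁺ is absent, so QilZ is inactive.
Diaminopimelate is present, so MorK is active.
No repressor is bound and MorK is active, so *dovH* is transcribed.
So DovH is produced and active.
Activator DovH is present, so *wexE* is transcribed.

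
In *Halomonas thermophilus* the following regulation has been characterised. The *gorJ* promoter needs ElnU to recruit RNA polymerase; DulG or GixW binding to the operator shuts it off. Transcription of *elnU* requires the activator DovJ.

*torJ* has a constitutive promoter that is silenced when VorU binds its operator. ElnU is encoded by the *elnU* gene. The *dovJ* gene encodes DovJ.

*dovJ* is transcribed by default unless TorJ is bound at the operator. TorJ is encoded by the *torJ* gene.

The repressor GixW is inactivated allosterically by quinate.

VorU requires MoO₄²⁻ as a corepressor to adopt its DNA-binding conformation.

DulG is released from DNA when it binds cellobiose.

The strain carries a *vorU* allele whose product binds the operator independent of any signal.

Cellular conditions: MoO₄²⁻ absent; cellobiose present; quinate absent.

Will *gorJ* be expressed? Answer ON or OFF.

OFF

Cellobiose is present, so DulG is inactive.
VorU is constitutively active in this strain.
With repressor VorU bound, *torJ* is not transcribed.
So TorJ is not produced.
With no repressor bound, *dovJ* is transcribed.
So DovJ is produced and active.
No repressor is bound and DovJ is active, so *elnU* is transcribed.
So ElnU is produced and active.
Quinate is absent, so GixW is active.
With repressor GixW bound, *gorJ* is not transcribed.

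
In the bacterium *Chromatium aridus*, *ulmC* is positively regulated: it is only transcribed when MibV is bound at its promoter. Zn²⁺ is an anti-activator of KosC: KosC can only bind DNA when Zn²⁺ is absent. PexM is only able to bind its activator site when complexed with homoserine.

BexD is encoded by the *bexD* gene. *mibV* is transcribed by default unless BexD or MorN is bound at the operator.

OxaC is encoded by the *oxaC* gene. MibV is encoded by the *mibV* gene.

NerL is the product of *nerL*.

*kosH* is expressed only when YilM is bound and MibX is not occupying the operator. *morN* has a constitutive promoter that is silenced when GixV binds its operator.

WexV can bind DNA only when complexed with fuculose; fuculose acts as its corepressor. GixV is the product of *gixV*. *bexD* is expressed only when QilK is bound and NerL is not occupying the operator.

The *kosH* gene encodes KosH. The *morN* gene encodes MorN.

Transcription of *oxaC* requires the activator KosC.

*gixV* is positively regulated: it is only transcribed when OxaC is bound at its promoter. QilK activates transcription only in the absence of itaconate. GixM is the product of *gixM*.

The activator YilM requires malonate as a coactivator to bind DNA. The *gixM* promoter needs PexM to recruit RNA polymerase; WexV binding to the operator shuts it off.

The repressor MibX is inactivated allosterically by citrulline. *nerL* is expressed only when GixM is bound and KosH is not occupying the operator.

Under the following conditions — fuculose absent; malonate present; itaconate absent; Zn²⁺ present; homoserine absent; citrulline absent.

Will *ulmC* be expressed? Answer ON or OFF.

OFF

Citrulline is absent, so MibX is active.
Malonate is present, so YilM is active.
With repressor MibX bound, *kosH* is not transcribed.
So KosH is not produced.
Homoserine is absent, so PexM is inactive.
Fuculose is absent, so WexV is inactive.
Required activator PexM is absent, so *gixM* is not transcribed.
So GixM is not produced.
Required activator GixM is absent, so *nerL* is not transcribed.
So NerL is not produced.
Itaconate is absent, so QilK is active.
No repressor is bound and QilK is active, so *bexD* is transcribed.
So BexD is produced and active.
Zn²⁺ is present, so KosC is inactive.
Required activator KosC is absent, so *oxaC* is not transcribed.
So OxaC is not produced.
Required activator OxaC is absent, so *gixV* is not transcribed.
So GixV is not produced.
With no repressor bound, *morN* is transcribed.
So MorN is produced and active.
With repressor BexD bound, *mibV* is not transcribed.
So MibV is not produced.
Required activator MibV is absent, so *ulmC* is not transcribed.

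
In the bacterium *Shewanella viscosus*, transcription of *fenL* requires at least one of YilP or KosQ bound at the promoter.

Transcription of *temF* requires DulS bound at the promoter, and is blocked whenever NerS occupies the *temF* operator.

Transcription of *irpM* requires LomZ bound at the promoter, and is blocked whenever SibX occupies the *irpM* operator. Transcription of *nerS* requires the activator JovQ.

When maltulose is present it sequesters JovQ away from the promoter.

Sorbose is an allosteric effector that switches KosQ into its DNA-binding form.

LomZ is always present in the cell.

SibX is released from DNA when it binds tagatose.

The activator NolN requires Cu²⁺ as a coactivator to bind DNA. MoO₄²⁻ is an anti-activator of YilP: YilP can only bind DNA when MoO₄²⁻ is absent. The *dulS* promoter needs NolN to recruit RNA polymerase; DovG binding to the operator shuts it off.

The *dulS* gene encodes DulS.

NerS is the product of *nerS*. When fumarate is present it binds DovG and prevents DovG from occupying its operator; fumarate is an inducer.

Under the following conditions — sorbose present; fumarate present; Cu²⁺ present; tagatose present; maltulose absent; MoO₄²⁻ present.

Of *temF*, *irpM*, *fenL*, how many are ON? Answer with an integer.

2

Maltulose is absent, so JovQ is active.
No repressor is bound and JovQ is active, so *nerS* is transcribed.
So NerS is produced and active.
Cu²⁺ is present, so NolN is active.
Fumarate is present, so DovG is inactive.
No repressor is bound and NolN is active, so *dulS* is transcribed.
So DulS is produced and active.
With repressor NerS bound, *temF* is not transcribed.
→ *temF* is OFF.
Tagatose is present, so SibX is inactive.
LomZ is produced constitutively and is active.
No repressor is bound and LomZ is active, so *irpM* is transcribed.
→ *irpM* is ON.
MoO₄²⁻ is present, so YilP is inactive.
Sorbose is present, so KosQ is active.
Activator KosQ is present, so *fenL* is transcribed.
→ *fenL* is ON.
2 of the 3 genes are transcribed.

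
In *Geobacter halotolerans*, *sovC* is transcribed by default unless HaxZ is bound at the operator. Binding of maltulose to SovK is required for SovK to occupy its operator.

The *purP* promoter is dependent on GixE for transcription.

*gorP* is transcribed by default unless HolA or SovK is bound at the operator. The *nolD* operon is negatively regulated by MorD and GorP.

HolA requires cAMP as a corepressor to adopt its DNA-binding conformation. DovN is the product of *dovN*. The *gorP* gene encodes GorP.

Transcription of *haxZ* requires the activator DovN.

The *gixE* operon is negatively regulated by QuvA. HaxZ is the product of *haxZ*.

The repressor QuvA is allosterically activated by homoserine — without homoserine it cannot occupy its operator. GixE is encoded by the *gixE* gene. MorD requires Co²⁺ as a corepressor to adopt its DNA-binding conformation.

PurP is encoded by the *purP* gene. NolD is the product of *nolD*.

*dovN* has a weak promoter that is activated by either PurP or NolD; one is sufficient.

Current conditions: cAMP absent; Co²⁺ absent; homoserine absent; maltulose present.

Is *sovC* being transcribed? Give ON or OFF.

OFF

Homoserine is absent, so QuvA is inactive.
With no repressor bound, *gixE* is transcribed.
So GixE is produced and active.
No repressor is bound and GixE is active, so *purP* is transcribed.
So PurP is produced and active.
Co²⁺ is absent, so MorD is inactive.
cAMP is absent, so HolA is inactive.
Maltulose is present, so SovK is active.
With repressor SovK bound, *gorP* is not transcribed.
So GorP is not produced.
With no repressor bound, *nolD* is transcribed.
So NolD is produced and active.
Activator PurP is present, so *dovN* is transcribed.
So DovN is produced and active.
No repressor is bound and DovN is active, so *haxZ* is transcribed.
So HaxZ is produced and active.
With repressor HaxZ bound, *sovC* is not transcribed.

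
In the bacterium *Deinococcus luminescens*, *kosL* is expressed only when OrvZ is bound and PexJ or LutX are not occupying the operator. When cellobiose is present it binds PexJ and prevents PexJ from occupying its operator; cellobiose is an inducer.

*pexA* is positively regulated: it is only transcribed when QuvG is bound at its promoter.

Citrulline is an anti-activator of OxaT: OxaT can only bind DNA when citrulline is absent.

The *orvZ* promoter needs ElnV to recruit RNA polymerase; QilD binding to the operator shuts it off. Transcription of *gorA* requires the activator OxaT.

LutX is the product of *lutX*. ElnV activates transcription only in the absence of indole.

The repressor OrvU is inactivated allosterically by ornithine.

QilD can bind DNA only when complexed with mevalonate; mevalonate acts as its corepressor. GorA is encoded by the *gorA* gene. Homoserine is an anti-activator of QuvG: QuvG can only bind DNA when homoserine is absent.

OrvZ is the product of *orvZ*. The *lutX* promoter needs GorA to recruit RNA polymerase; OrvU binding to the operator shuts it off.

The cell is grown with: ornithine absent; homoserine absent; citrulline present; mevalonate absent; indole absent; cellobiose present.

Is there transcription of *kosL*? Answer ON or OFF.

ON

Indole is absent, so ElnV is active.
Mevalonate is absent, so QilD is inactive.
No repressor is bound and ElnV is active, so *orvZ* is transcribed.
So OrvZ is produced and active.
Cellobiose is present, so PexJ is inactive.
Citrulline is present, so OxaT is inactive.
Required activator OxaT is absent, so *gorA* is not transcribed.
So GorA is not produced.
Ornithine is absent, so OrvU is active.
With repressor OrvU bound, *lutX* is not transcribed.
So LutX is not produced.
No repressor is bound and OrvZ is active, so *kosL* is transcribed.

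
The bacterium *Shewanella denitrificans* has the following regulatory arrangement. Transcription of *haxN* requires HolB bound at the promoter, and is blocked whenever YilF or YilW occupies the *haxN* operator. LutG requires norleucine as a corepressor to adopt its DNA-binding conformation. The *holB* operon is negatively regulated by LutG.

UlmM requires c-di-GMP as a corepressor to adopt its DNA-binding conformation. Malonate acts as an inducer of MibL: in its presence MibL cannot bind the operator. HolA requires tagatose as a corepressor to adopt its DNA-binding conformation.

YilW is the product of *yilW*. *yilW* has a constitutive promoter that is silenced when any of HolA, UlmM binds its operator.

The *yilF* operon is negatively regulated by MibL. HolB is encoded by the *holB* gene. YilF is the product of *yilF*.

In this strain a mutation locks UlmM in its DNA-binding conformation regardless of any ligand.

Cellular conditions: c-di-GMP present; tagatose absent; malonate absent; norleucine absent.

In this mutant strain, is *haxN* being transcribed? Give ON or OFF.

Malonate is absent, so MibL is active.
With repressor MibL bound, *yilF* is not transcribed.
So YilF is not produced.
Norleucine is absent, so LutG is inactive.
With no repressor bound, *holB* is transcribed.
So HolB is produced and active.
Tagatose is absent, so HolA is inactive.
UlmM is constitutively active in this strain.
With repressor UlmM bound, *yilW* is not transcribed.
So YilW is not produced.
No repressor is bound and HolB is active, so *haxN* is transcribed.

ON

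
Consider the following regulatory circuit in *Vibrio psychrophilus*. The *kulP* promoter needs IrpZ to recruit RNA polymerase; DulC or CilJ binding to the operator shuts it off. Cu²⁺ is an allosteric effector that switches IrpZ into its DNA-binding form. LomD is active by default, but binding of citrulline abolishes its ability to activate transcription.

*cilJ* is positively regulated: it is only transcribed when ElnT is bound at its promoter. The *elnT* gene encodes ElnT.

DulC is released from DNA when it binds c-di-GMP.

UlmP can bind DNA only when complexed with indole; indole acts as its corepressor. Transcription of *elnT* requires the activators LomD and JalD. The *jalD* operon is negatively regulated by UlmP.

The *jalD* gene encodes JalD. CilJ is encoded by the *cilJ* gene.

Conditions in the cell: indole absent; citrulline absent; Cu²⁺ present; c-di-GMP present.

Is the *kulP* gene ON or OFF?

c-di-GMP is present, so DulC is inactive.
Citrulline is absent, so LomD is active.
Indole is absent, so UlmP is inactive.
With no repressor bound, *jalD* is transcribed.
So JalD is produced and active.
No repressor is bound and LomD and JalD are active, so *elnT* is transcribed.
So ElnT is produced and active.
No repressor is bound and ElnT is active, so *cilJ* is transcribed.
So CilJ is produced and active.
Cu²⁺ is present, so IrpZ is active.
With repressor CilJ bound, *kulP* is not transcribed.

OFF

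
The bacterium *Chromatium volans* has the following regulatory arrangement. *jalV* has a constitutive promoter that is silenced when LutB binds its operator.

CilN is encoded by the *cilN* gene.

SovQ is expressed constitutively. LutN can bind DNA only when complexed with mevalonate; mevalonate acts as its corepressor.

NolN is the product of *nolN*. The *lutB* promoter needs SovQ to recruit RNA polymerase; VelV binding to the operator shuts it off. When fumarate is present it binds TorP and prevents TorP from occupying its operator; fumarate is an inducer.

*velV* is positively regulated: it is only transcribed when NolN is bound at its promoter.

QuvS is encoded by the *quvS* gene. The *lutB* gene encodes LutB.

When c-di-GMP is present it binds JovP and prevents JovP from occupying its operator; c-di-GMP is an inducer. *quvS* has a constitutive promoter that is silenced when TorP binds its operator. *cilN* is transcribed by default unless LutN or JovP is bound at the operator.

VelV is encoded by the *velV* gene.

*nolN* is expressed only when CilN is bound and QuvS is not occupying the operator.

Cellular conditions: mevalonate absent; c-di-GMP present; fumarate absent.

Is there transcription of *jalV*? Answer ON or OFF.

ON

Fumarate is absent, so TorP is active.
With repressor TorP bound, *quvS* is not transcribed.
So QuvS is not produced.
Mevalonate is absent, so LutN is inactive.
c-di-GMP is present, so JovP is inactive.
With no repressor bound, *cilN* is transcribed.
So CilN is produced and active.
No repressor is bound and CilN is active, so *nolN* is transcribed.
So NolN is produced and active.
No repressor is bound and NolN is active, so *velV* is transcribed.
So VelV is produced and active.
SovQ is produced constitutively and is active.
With repressor VelV bound, *lutB* is not transcribed.
So LutB is not produced.
With no repressor bound, *jalV* is transcribed.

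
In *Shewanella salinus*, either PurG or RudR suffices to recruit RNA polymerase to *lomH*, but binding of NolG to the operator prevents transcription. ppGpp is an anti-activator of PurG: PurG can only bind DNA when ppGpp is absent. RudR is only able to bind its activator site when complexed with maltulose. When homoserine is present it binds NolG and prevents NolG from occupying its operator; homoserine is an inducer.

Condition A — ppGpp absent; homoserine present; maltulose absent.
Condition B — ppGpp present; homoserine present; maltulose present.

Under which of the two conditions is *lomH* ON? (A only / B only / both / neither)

both

Condition A:
ppGpp is absent, so PurG is active.
Homoserine is present, so NolG is inactive.
Maltulose is absent, so RudR is inactive.
Activator PurG is present, so *lomH* is transcribed.
→ *lomH* is ON in A.
Condition B:
ppGpp is present, so PurG is inactive.
Homoserine is present, so NolG is inactive.
Maltulose is present, so RudR is active.
Activator RudR is present, so *lomH* is transcribed.
→ *lomH* is ON in B.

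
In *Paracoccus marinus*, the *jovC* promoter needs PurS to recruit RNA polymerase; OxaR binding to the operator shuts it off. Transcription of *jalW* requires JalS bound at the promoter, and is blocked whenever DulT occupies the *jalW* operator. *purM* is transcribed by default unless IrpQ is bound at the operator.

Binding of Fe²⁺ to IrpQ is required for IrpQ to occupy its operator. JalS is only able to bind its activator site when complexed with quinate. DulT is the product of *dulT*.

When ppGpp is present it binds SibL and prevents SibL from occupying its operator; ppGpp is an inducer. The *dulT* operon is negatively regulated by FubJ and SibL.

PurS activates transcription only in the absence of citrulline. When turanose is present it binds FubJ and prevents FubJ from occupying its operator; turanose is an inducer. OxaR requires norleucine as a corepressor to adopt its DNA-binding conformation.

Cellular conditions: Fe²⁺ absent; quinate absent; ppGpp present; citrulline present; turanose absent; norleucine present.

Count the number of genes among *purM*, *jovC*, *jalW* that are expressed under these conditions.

Fe²⁺ is absent, so IrpQ is inactive.
With no repressor bound, *purM* is transcribed.
→ *purM* is ON.
Norleucine is present, so OxaR is active.
Citrulline is present, so PurS is inactive.
With repressor OxaR bound, *jovC* is not transcribed.
→ *jovC* is OFF.
Turanose is absent, so FubJ is active.
ppGpp is present, so SibL is inactive.
With repressor FubJ bound, *dulT* is not transcribed.
So DulT is not produced.
Quinate is absent, so JalS is inactive.
Required activator JalS is absent, so *jalW* is not transcribed.
→ *jalW* is OFF.
1 of the 3 genes is transcribed.

1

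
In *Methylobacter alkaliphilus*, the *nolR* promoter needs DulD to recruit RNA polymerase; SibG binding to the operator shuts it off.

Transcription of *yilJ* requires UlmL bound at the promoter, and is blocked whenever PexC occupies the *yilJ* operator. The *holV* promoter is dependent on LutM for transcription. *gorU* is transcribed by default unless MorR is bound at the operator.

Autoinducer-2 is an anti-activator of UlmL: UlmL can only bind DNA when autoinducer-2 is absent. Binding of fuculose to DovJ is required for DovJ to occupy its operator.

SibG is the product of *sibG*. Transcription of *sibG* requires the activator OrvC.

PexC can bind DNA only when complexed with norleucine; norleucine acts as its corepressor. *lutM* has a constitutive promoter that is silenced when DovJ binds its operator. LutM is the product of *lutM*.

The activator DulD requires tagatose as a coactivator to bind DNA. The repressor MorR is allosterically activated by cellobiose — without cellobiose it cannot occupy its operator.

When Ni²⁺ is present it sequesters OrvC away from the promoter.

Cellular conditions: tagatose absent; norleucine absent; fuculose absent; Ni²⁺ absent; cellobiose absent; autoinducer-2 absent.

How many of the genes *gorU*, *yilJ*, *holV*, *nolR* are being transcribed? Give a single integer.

Cellobiose is absent, so MorR is inactive.
With no repressor bound, *gorU* is transcribed.
→ *gorU* is ON.
Norleucine is absent, so PexC is inactive.
Autoinducer-2 is absent, so UlmL is active.
No repressor is bound and UlmL is active, so *yilJ* is transcribed.
→ *yilJ* is ON.
Fuculose is absent, so DovJ is inactive.
With no repressor bound, *lutM* is transcribed.
So LutM is produced and active.
No repressor is bound and LutM is active, so *holV* is transcribed.
→ *holV* is ON.
Tagatose is absent, so DulD is inactive.
Ni²⁺ is absent, so OrvC is active.
No repressor is bound and OrvC is active, so *sibG* is transcribed.
So SibG is produced and active.
With repressor SibG bound, *nolR* is not transcribed.
→ *nolR* is OFF.
3 of the 4 genes are transcribed.

3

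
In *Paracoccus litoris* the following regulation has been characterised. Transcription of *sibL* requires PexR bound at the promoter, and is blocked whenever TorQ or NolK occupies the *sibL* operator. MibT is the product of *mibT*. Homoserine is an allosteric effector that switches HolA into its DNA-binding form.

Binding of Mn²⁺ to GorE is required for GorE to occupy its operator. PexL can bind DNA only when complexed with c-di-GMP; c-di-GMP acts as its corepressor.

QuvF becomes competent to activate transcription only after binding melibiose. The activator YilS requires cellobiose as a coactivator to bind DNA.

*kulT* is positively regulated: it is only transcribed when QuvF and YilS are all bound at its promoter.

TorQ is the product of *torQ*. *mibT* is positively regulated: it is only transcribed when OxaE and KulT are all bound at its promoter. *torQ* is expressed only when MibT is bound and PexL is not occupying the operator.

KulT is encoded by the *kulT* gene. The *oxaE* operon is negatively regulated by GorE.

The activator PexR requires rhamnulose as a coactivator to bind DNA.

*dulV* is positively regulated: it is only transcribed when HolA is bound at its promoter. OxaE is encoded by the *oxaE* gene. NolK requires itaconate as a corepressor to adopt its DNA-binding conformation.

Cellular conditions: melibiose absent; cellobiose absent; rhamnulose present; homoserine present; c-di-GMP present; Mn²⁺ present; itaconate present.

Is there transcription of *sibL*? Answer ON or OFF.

OFF

c-di-GMP is present, so PexL is active.
Mn²⁺ is present, so GorE is active.
With repressor GorE bound, *oxaE* is not transcribed.
So OxaE is not produced.
Melibiose is absent, so QuvF is inactive.
Cellobiose is absent, so YilS is inactive.
Required activator QuvF is absent, so *kulT* is not transcribed.
So KulT is not produced.
Required activator OxaE is absent, so *mibT* is not transcribed.
So MibT is not produced.
With repressor PexL bound, *torQ* is not transcribed.
So TorQ is not produced.
Itaconate is present, so NolK is active.
Rhamnulose is present, so PexR is active.
With repressor NolK bound, *sibL* is not transcribed.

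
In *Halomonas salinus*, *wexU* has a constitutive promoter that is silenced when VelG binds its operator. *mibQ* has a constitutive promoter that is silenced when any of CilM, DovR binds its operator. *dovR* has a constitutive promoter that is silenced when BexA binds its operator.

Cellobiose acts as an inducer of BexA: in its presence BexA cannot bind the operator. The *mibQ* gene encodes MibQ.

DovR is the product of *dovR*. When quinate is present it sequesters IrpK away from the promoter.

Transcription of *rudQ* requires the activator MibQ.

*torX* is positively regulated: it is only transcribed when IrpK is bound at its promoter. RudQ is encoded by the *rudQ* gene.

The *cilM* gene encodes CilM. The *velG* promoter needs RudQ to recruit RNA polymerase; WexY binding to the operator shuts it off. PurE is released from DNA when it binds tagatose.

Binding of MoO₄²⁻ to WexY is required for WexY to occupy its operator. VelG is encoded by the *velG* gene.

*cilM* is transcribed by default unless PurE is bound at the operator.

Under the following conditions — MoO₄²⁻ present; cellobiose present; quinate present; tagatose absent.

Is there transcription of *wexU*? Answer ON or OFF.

ON

Tagatose is absent, so PurE is active.
With repressor PurE bound, *cilM* is not transcribed.
So CilM is not produced.
Cellobiose is present, so BexA is inactive.
With no repressor bound, *dovR* is transcribed.
So DovR is produced and active.
With repressor DovR bound, *mibQ* is not transcribed.
So MibQ is not produced.
Required activator MibQ is absent, so *rudQ* is not transcribed.
So RudQ is not produced.
MoO₄²⁻ is present, so WexY is active.
With repressor WexY bound, *velG* is not transcribed.
So VelG is not produced.
With no repressor bound, *wexU* is transcribed.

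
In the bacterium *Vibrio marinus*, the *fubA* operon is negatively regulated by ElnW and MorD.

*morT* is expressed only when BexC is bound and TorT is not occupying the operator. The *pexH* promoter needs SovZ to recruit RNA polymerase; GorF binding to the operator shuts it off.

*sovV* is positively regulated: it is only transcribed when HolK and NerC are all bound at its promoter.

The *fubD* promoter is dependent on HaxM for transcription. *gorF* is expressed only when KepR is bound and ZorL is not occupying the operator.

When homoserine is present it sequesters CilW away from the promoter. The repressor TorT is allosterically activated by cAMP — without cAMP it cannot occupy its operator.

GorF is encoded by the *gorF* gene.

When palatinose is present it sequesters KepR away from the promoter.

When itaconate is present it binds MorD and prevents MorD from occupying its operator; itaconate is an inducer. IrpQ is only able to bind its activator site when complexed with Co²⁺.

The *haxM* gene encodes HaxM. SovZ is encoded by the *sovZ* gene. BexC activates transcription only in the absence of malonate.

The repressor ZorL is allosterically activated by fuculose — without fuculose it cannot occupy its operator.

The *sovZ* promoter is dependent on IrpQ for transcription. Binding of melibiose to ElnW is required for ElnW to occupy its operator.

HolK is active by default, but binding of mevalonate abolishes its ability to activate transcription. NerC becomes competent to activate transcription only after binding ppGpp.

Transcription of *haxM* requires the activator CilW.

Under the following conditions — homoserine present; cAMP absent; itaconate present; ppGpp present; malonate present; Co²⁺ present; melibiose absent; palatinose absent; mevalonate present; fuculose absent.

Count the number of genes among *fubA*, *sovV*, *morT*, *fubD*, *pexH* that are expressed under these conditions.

Melibiose is absent, so ElnW is inactive.
Itaconate is present, so MorD is inactive.
With no repressor bound, *fubA* is transcribed.
→ *fubA* is ON.
Mevalonate is present, so HolK is inactive.
ppGpp is present, so NerC is active.
Required activator HolK is absent, so *sovV* is not transcribed.
→ *sovV* is OFF.
cAMP is absent, so TorT is inactive.
Malonate is present, so BexC is inactive.
Required activator BexC is absent, so *morT* is not transcribed.
→ *morT* is OFF.
Homoserine is present, so CilW is inactive.
Required activator CilW is absent, so *haxM* is not transcribed.
So HaxM is not produced.
Required activator HaxM is absent, so *fubD* is not transcribed.
→ *fubD* is OFF.
Co²⁺ is present, so IrpQ is active.
No repressor is bound and IrpQ is active, so *sovZ* is transcribed.
So SovZ is produced and active.
Fuculose is absent, so ZorL is inactive.
Palatinose is absent, so KepR is active.
No repressor is bound and KepR is active, so *gorF* is transcribed.
So GorF is produced and active.
With repressor GorF bound, *pexH* is not transcribed.
→ *pexH* is OFF.
1 of the 5 genes is transcribed.

1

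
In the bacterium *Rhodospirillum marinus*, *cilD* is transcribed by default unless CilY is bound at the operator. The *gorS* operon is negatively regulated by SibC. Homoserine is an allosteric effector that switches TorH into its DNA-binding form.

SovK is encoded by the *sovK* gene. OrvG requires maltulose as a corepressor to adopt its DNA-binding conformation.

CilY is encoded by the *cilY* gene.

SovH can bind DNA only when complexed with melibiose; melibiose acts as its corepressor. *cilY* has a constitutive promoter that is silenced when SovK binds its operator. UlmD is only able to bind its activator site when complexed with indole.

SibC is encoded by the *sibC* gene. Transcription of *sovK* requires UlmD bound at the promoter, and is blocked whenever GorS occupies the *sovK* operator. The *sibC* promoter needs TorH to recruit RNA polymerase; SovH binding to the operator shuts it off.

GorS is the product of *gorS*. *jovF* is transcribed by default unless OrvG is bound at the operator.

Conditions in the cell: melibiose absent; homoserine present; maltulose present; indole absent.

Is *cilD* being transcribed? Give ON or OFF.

Homoserine is present, so TorH is active.
Melibiose is absent, so SovH is inactive.
No repressor is bound and TorH is active, so *sibC* is transcribed.
So SibC is produced and active.
With repressor SibC bound, *gorS* is not transcribed.
So GorS is not produced.
Indole is absent, so UlmD is inactive.
Required activator UlmD is absent, so *sovK* is not transcribed.
So SovK is not produced.
With no repressor bound, *cilY* is transcribed.
So CilY is produced and active.
With repressor CilY bound, *cilD* is not transcribed.

OFF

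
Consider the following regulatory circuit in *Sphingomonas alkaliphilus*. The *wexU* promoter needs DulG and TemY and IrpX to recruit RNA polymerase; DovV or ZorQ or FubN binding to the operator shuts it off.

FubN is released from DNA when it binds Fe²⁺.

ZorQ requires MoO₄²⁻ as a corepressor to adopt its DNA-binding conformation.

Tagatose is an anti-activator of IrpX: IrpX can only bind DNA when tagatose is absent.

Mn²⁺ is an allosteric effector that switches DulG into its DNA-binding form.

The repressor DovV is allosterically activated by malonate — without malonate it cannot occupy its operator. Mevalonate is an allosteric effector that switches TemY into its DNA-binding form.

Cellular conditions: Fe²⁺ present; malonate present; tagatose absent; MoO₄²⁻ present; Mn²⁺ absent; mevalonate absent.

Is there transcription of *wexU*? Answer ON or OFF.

Malonate is present, so DovV is active.
MoO₄²⁻ is present, so ZorQ is active.
Mn²⁺ is absent, so DulG is inactive.
Mevalonate is absent, so TemY is inactive.
Tagatose is absent, so IrpX is active.
Fe²⁺ is present, so FubN is inactive.
With repressor DovV bound, *wexU* is not transcribed.

OFF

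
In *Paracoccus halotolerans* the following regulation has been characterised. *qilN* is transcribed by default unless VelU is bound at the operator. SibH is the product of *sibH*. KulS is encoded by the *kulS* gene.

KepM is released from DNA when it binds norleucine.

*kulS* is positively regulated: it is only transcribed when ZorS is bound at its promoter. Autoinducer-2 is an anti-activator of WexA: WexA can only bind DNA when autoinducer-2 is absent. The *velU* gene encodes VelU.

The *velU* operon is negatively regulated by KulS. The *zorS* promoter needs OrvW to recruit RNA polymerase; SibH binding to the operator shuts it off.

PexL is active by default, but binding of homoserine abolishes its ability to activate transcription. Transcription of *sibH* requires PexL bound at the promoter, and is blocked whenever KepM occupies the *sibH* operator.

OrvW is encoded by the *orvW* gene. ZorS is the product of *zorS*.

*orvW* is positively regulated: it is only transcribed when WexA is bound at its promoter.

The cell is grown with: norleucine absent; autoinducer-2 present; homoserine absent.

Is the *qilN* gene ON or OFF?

OFF

Norleucine is absent, so KepM is active.
Homoserine is absent, so PexL is active.
With repressor KepM bound, *sibH* is not transcribed.
So SibH is not produced.
Autoinducer-2 is present, so WexA is inactive.
Required activator WexA is absent, so *orvW* is not transcribed.
So OrvW is not produced.
Required activator OrvW is absent, so *zorS* is not transcribed.
So ZorS is not produced.
Required activator ZorS is absent, so *kulS* is not transcribed.
So KulS is not produced.
With no repressor bound, *velU* is transcribed.
So VelU is produced and active.
With repressor VelU bound, *qilN* is not transcribed.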